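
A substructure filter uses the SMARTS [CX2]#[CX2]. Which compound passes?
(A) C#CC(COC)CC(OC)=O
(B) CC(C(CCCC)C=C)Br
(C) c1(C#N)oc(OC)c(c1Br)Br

A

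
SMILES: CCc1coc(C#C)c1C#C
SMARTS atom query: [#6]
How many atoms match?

Check the 11 heavy atoms by environment: 1× o (aromatic) → no; 4× c (aromatic) → match; 6× C → match.
Summing the matching environments: 4 + 6 = 10 matching atoms.

10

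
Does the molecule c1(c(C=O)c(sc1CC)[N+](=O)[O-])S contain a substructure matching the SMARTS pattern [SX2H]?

Yes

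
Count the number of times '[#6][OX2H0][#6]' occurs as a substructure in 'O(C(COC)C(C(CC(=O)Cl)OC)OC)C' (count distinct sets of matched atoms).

4

[#6][OX2H0][#6] is the SMARTS for an ether: an aliphatic oxygen bridging two carbons with no H on the oxygen.
The molecule carries 4 separate instances of a methoxy ether (-OCH3) meeting every constraint; each maps to a distinct set of atoms, giving 4 matches.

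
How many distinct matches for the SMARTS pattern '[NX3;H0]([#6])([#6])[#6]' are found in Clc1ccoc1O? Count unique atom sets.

[NX3;H0]([#6])([#6])[#6] is the SMARTS for a tertiary amine: a trivalent nitrogen with no H, bonded to three carbons.
No fragment in the molecule satisfies every constraint, giving 0 matches.

0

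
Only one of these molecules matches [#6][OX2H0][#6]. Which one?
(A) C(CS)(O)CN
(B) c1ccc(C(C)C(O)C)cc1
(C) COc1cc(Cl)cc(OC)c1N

C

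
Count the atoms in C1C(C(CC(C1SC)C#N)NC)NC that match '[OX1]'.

The query [OX1] means: aliphatic oxygen with one total connection — typically a carbonyl =O or an oxide.
Check the 14 heavy atoms by environment: 9× C (X4) → no; 2× N (X3) → no; 1× S (X2) → no; 1× C (X2) → no; 1× N (X1) → no.
No environment satisfies the query, so 0 matching atoms.

0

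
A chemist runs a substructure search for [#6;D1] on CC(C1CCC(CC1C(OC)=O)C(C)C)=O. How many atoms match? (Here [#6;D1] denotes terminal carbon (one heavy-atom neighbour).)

4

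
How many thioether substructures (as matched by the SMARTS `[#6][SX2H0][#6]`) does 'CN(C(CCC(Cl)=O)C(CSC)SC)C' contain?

2

[#6][SX2H0][#6] is the SMARTS for a thioether: an aliphatic sulfur bridging two carbons with no H on the sulfur.
The molecule carries 2 separate instances of a methylthio ether (-SCH3) meeting every constraint; each maps to a distinct set of atoms, giving 2 matches.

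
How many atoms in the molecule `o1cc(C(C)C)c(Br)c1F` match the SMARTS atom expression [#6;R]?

The query [#6;R] means: carbon that is part of a ring.
Check the 10 heavy atoms by environment: 1× o (aromatic, in 5-ring) → no; 4× c (aromatic, in 5-ring) → match; 1× Br (acyclic) → no; 1× F (acyclic) → no; 3× C (acyclic) → no.
That gives 4 matching atoms.

4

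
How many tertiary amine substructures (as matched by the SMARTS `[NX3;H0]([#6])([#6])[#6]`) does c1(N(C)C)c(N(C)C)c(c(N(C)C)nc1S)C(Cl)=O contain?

3

[NX3;H0]([#6])([#6])[#6] is the SMARTS for a tertiary amine: a trivalent nitrogen with no H, bonded to three carbons.
The molecule carries 3 separate instances of a dimethylamino group (-N(CH3)2) meeting every constraint; each maps to a distinct set of atoms, giving 3 matches.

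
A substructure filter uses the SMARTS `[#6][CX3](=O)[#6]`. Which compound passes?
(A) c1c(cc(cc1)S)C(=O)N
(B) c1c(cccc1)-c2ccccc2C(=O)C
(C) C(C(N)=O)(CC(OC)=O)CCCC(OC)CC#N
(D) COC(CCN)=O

[#6][CX3](=O)[#6] describes a carbonyl carbon (no H) flanked by two carbons (a ketone).
(A) has a primary amide (-C(=O)NH2) but one neighbour of the carbonyl carbon is N, not C.
(B) contains an acetyl/ketone group (-C(=O)CH3), which satisfies every atom and bond constraint.
(C) has a methyl-ester group (-C(=O)OCH3) but one neighbour of the carbonyl carbon is O, not C.
(D) has a methyl-ester group (-C(=O)OCH3) but one neighbour of the carbonyl carbon is O, not C.
So the answer is (B).

B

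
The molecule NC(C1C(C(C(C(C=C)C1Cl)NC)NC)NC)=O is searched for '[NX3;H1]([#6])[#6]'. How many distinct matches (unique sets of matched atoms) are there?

3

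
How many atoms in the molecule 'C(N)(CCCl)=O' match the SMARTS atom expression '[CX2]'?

Check the 6 heavy atoms by environment: 2× C (X4) → no; 1× Cl (X1) → no; 1× C (X3) → no; 1× O (X1) → no; 1× N (X3) → no.
No environment satisfies the query, so 0 matching atoms.

0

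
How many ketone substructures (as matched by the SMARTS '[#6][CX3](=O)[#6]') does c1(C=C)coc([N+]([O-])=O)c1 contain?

0

[#6][CX3](=O)[#6] is the SMARTS for a ketone: a carbonyl carbon (no H) flanked by two carbons.
No fragment in the molecule satisfies every constraint, giving 0 matches.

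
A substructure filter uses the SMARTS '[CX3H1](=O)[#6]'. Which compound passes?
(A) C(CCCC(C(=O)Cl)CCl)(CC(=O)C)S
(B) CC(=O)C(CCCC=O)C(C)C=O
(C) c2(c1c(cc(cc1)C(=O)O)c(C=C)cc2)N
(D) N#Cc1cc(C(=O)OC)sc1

B

[CX3H1](=O)[#6] describes an sp2 carbon with one H, double-bonded to O and single-bonded to carbon (an aldehyde).
(A) has an acetyl/ketone group (-C(=O)CH3) but the carbonyl carbon has H0 (two carbon neighbours), not H1.
(B) contains an aldehyde (-CHO), which satisfies every atom and bond constraint.
(C) has a carboxylic acid group (-C(=O)OH) but the carbonyl carbon has H0 and is bonded to O, not H1.
(D) has a methyl-ester group (-C(=O)OCH3) but the carbonyl carbon has H0, not H1.
So the answer is (B).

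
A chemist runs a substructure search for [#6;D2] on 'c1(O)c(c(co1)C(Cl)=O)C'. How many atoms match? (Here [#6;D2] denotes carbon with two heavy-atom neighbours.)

1

The query [#6;D2] means: any carbon bonded to exactly two heavy atoms.
Check the 10 heavy atoms by environment: 1× o (aromatic, D2) → no; 3× c (aromatic, D3) → no; 1× c (aromatic, D2) → match; 2× O (D1) → no; 1× C (D1) → no; 1× C (D3) → no; 1× Cl (D1) → no.
That gives 1 matching atom.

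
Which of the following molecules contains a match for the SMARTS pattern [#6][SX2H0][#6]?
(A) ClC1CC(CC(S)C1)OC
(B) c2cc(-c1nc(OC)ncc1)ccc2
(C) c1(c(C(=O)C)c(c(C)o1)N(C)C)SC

C

[#6][SX2H0][#6] describes an aliphatic sulfur bridging two carbons with no H on the sulfur (a thioether).
(A) has a thiol (-SH) but the sulfur has H1, not H0 bridging two carbons.
(B) has a methoxy ether (-OCH3) but the bridging atom is O, not S.
(C) contains a methylthio ether (-SCH3), which satisfies every atom and bond constraint.
So the answer is (C).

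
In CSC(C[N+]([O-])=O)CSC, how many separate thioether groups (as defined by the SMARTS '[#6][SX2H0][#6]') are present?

2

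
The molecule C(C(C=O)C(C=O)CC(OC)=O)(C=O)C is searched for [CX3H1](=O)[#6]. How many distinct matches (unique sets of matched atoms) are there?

[CX3H1](=O)[#6] is the SMARTS for an aldehyde: an sp2 carbon with one H, double-bonded to O and single-bonded to carbon.
The molecule carries 3 separate instances of an aldehyde (-CHO) meeting every constraint; each maps to a distinct set of atoms, giving 3 matches.

3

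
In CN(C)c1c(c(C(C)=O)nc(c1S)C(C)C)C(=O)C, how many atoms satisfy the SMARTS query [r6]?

6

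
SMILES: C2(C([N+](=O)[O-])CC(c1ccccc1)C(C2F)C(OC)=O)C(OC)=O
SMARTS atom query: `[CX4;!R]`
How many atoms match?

The query [CX4;!R] means: aliphatic carbon with four total connections, not in a ring.
Check the 24 heavy atoms by environment: 6× C (X4, in 6-ring) → no; 2× C (X3, acyclic) → no; 3× O (X1, acyclic) → no; 2× O (X2, acyclic) → no; 2× C (X4, acyclic) → match; 1× N (charge +1, X3, acyclic) → no; 1× O (charge -1, X1, acyclic) → no; 1× F (X1, acyclic) → no; 6× c (aromatic, X3, in 6-ring) → no.
That gives 2 matching atoms.

2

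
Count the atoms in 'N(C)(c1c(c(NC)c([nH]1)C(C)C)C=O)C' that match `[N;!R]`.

2

Check the 15 heavy atoms by environment: 1× n (aromatic, in 5-ring) → no; 4× c (aromatic, in 5-ring) → no; 2× N (acyclic) → match; 7× C (acyclic) → no; 1× O (acyclic) → no.
That gives 2 matching atoms.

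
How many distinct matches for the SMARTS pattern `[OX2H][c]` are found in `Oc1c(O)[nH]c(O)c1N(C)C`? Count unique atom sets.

[OX2H][c] is the SMARTS for a phenol: a hydroxyl oxygen attached to an aromatic carbon.
The molecule carries 3 separate instances of a hydroxyl group (-OH) meeting every constraint; each maps to a distinct set of atoms, giving 3 matches.

3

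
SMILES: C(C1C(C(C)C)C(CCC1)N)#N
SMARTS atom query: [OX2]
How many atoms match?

0

The query [OX2] means: aliphatic oxygen with two total connections — ether, hydroxyl, or ester single-bond O.
Check the 12 heavy atoms by environment: 9× C (X4) → no; 1× C (X2) → no; 1× N (X1) → no; 1× N (X3) → no.
No environment satisfies the query, so 0 matching atoms.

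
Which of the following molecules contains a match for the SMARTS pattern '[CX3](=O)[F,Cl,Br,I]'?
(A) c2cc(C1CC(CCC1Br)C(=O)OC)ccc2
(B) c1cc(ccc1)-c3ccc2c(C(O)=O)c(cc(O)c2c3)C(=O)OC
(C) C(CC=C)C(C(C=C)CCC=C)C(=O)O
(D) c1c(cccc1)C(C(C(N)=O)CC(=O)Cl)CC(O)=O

D

[CX3](=O)[F,Cl,Br,I] describes a carbonyl carbon bonded to a halogen (an acyl halide).
(A) has a methyl-ester group (-C(=O)OCH3) but the carbonyl is bonded to -O-C, not to a halogen.
(B) has a methyl-ester group (-C(=O)OCH3) but the carbonyl is bonded to -O-C, not to a halogen.
(C) has a carboxylic acid group (-C(=O)OH) but the carbonyl is bonded to -OH, not to a halogen.
(D) contains an acyl chloride (-C(=O)Cl), which satisfies every atom and bond constraint.
So the answer is (D).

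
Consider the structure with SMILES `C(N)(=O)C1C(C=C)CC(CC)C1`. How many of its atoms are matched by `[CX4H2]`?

3

Check the 12 heavy atoms by environment: 3× C (H1, X4) → no; 3× C (H2, X4) → match; 1× C (H0, X3) → no; 1× O (H0, X1) → no; 1× N (H2, X3) → no; 1× C (H1, X3) → no; 1× C (H2, X3) → no; 1× C (H3, X4) → no.
That gives 3 matching atoms.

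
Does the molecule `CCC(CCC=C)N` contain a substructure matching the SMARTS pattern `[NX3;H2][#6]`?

Yes

The pattern [NX3;H2][#6] describes a trivalent nitrogen with two H attached to carbon — a primary amine.
The molecule carries a primary amino group (-NH2), whose atoms satisfy every constraint of the query, so the pattern matches.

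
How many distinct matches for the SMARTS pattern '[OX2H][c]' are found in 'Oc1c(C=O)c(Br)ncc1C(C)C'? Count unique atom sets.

1

[OX2H][c] is the SMARTS for a phenol: a hydroxyl oxygen attached to an aromatic carbon.
Exactly one fragment in the molecule meets all constraints, giving 1 match.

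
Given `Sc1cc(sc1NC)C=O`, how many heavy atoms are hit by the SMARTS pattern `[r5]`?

5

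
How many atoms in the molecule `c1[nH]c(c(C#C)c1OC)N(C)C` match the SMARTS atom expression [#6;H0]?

4

Check the 12 heavy atoms by environment: 1× n (aromatic, H1) → no; 3× c (aromatic, H0) → match; 1× c (aromatic, H1) → no; 1× N (H0) → no; 3× C (H3) → no; 1× C (H0) → match; 1× C (H1) → no; 1× O (H0) → no.
Summing the matching environments: 3 + 1 = 4 matching atoms.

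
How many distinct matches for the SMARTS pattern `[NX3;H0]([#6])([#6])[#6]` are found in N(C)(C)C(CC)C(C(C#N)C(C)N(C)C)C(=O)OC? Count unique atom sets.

[NX3;H0]([#6])([#6])[#6] is the SMARTS for a tertiary amine: a trivalent nitrogen with no H, bonded to three carbons.
The molecule carries 2 separate instances of a dimethylamino group (-N(CH3)2) meeting every constraint; each maps to a distinct set of atoms, giving 2 matches.

2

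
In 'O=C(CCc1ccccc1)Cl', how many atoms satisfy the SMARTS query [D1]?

Check the 11 heavy atoms by environment: 2× C (D2) → no; 1× c (aromatic, D3) → no; 5× c (aromatic, D2) → no; 1× C (D3) → no; 1× O (D1) → match; 1× Cl (D1) → match.
Summing the matching environments: 1 + 1 = 2 matching atoms.

2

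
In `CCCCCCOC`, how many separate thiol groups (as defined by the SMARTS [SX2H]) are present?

0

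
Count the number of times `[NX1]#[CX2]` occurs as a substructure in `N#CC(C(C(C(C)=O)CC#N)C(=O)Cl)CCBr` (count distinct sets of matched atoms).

2

[NX1]#[CX2] is the SMARTS for a nitrile: a nitrogen triple-bonded to a two-connected carbon.
The molecule carries 2 separate instances of a nitrile (-C#N) meeting every constraint; each maps to a distinct set of atoms, giving 2 matches.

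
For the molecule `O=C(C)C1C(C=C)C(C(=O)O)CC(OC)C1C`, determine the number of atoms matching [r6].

The query [r6] means: r6 matches atoms in a six-membered ring.
Check the 17 heavy atoms by environment: 6× C (in 6-ring) → match; 4× O (acyclic) → no; 7× C (acyclic) → no.
That gives 6 matching atoms.

6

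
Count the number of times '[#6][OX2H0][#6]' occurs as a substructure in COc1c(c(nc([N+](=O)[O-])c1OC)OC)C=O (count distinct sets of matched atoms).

3

[#6][OX2H0][#6] is the SMARTS for an ether: an aliphatic oxygen bridging two carbons with no H on the oxygen.
The molecule carries 3 separate instances of a methoxy ether (-OCH3) meeting every constraint; each maps to a distinct set of atoms, giving 3 matches.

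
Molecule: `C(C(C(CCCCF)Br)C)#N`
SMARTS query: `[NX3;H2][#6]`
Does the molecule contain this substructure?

No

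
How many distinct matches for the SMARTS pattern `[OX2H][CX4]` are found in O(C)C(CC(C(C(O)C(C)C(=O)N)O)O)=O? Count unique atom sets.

3

[OX2H][CX4] is the SMARTS for an aliphatic alcohol: a hydroxyl oxygen bound to an sp3 (X4) carbon.
The molecule carries 3 separate instances of a hydroxyl group (-OH) meeting every constraint; each maps to a distinct set of atoms, giving 3 matches.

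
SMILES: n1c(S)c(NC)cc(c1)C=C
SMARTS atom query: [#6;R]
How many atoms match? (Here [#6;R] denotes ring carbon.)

5

The query [#6;R] means: carbon that is part of a ring.
Check the 11 heavy atoms by environment: 1× n (aromatic, in 6-ring) → no; 5× c (aromatic, in 6-ring) → match; 1× S (acyclic) → no; 1× N (acyclic) → no; 3× C (acyclic) → no.
That gives 5 matching atoms.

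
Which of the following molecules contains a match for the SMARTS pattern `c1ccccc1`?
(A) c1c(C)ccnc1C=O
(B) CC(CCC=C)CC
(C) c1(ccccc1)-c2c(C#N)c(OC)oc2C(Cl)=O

C

c1ccccc1 describes six aromatic carbons in a ring (a benzene ring).
(A) has a methyl group (-CH3) but no six-membered all-carbon aromatic ring is present.
(B) has a methyl group (-CH3) but no six-membered all-carbon aromatic ring is present.
(C) contains a phenyl ring, which satisfies every atom and bond constraint.
So the answer is (C).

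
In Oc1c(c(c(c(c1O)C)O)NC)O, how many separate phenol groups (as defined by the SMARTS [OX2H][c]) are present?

[OX2H][c] is the SMARTS for a phenol: a hydroxyl oxygen attached to an aromatic carbon.
The molecule carries 4 separate instances of a hydroxyl group (-OH) meeting every constraint; each maps to a distinct set of atoms, giving 4 matches.

4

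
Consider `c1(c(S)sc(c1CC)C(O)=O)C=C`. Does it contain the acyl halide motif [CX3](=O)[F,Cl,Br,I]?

The pattern [CX3](=O)[F,Cl,Br,I] describes a carbonyl carbon bonded to a halogen — an acyl halide.
The closest candidate here is a carboxylic acid group (-C(=O)OH), but the carbonyl is bonded to -OH, not to a halogen. No other fragment satisfies the full query, so there is no match.

No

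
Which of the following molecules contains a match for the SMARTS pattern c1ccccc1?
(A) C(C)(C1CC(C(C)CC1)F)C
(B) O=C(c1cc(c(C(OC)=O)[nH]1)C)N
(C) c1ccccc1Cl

C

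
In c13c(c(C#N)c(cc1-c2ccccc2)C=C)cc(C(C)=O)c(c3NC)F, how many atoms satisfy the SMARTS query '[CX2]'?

The query [CX2] means: C with X2: aliphatic carbon with exactly 2 total connections.
Check the 26 heavy atoms by environment: 16× c (aromatic, X3) → no; 1× N (X3) → no; 2× C (X4) → no; 3× C (X3) → no; 1× O (X1) → no; 1× F (X1) → no; 1× C (X2) → match; 1× N (X1) → no.
That gives 1 matching atom.

1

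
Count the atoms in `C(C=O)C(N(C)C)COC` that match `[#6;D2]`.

3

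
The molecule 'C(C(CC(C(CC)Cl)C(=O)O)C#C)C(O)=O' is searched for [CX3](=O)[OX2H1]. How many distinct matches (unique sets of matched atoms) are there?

2

[CX3](=O)[OX2H1] is the SMARTS for a carboxylic acid: an sp2 carbon double-bonded to O and single-bonded to an -OH oxygen.
The molecule carries 2 separate instances of a carboxylic acid group (-C(=O)OH) meeting every constraint; each maps to a distinct set of atoms, giving 2 matches.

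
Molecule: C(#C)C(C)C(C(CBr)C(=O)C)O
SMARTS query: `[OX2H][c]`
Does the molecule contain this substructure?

No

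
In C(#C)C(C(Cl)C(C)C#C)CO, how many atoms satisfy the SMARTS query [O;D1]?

1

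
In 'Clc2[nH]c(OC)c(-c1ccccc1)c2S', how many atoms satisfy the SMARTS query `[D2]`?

Check the 15 heavy atoms by environment: 1× n (aromatic, D2) → match; 5× c (aromatic, D3) → no; 1× S (D1) → no; 1× Cl (D1) → no; 1× O (D2) → match; 1× C (D1) → no; 5× c (aromatic, D2) → match.
Summing the matching environments: 1 + 1 + 5 = 7 matching atoms.

7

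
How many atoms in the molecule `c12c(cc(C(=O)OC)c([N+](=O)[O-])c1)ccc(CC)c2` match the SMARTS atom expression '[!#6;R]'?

0

Check the 19 heavy atoms by environment: 10× c (aromatic, in 6-ring) → no; 4× C (acyclic) → no; 1× N (charge +1, acyclic) → no; 1× O (charge -1, acyclic) → no; 3× O (acyclic) → no.
No environment satisfies the query, so 0 matching atoms.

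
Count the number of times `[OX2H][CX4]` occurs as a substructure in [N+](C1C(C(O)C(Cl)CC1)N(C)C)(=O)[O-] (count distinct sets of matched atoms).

[OX2H][CX4] is the SMARTS for an aliphatic alcohol: a hydroxyl oxygen bound to an sp3 (X4) carbon.
Exactly one fragment in the molecule meets all constraints, giving 1 match.

1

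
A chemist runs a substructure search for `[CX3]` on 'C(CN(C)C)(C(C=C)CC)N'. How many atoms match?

2

Check the 11 heavy atoms by environment: 7× C (X4) → no; 2× C (X3) → match; 2× N (X3) → no.
That gives 2 matching atoms.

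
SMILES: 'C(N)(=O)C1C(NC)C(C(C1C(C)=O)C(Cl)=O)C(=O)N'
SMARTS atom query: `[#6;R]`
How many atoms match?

Check the 19 heavy atoms by environment: 5× C (in 5-ring) → match; 3× N (acyclic) → no; 6× C (acyclic) → no; 4× O (acyclic) → no; 1× Cl (acyclic) → no.
That gives 5 matching atoms.

5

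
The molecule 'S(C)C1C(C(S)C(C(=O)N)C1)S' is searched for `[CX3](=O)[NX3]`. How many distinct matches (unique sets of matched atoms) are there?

1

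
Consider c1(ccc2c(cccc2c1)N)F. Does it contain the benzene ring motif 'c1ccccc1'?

Yes

The pattern c1ccccc1 describes six aromatic carbons in a ring — a benzene ring.
The required atom environment is present in the molecule, so the pattern matches.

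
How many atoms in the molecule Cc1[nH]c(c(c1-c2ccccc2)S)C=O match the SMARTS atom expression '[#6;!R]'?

The query [#6;!R] means: carbon not in any ring.
Check the 15 heavy atoms by environment: 1× n (aromatic, in 5-ring) → no; 4× c (aromatic, in 5-ring) → no; 2× C (acyclic) → match; 1× S (acyclic) → no; 1× O (acyclic) → no; 6× c (aromatic, in 6-ring) → no.
That gives 2 matching atoms.

2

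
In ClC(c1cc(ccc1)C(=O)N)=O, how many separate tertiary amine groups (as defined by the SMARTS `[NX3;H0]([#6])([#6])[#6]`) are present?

[NX3;H0]([#6])([#6])[#6] is the SMARTS for a tertiary amine: a trivalent nitrogen with no H, bonded to three carbons.
The molecule has a primary amide (-C(=O)NH2), but the amide nitrogen has H2 and only one carbon neighbour; nothing else fits, so there are 0 matches.

0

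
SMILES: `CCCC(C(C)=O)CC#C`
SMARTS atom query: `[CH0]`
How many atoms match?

The query [CH0] means: aliphatic carbon with no attached hydrogen.
Check the 10 heavy atoms by environment: 3× C (H2) → no; 2× C (H1) → no; 2× C (H0) → match; 1× O (H0) → no; 2× C (H3) → no.
That gives 2 matching atoms.

2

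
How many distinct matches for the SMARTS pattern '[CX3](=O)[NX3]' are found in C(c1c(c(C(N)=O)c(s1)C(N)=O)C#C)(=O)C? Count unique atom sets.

2

[CX3](=O)[NX3] is the SMARTS for an amide: a carbonyl carbon bonded to a trivalent nitrogen.
The molecule carries 2 separate instances of a primary amide (-C(=O)NH2) meeting every constraint; each maps to a distinct set of atoms, giving 2 matches.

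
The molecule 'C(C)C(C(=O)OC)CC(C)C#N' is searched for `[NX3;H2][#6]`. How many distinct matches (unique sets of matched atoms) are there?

0

[NX3;H2][#6] is the SMARTS for a primary amine: a trivalent nitrogen with two H attached to carbon.
The molecule has a nitrile (-C#N), but the nitrogen is NX1 (triple-bonded), not NX3 with two H; nothing else fits, so there are 0 matches.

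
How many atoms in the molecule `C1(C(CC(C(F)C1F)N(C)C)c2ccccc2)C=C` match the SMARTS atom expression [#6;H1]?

11

Check the 19 heavy atoms by environment: 6× C (H1) → match; 2× C (H2) → no; 2× F (H0) → no; 1× N (H0) → no; 2× C (H3) → no; 1× c (aromatic, H0) → no; 5× c (aromatic, H1) → match.
Summing the matching environments: 6 + 5 = 11 matching atoms.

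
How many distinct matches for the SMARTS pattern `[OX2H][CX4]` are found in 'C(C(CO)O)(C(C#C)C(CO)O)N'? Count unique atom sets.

4

[OX2H][CX4] is the SMARTS for an aliphatic alcohol: a hydroxyl oxygen bound to an sp3 (X4) carbon.
The molecule carries 4 separate instances of a hydroxyl group (-OH) meeting every constraint; each maps to a distinct set of atoms, giving 4 matches.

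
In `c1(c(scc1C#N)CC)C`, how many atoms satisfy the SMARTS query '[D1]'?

3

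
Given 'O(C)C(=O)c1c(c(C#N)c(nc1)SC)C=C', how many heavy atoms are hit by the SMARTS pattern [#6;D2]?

3

The query [#6;D2] means: any carbon bonded to exactly two heavy atoms.
Check the 16 heavy atoms by environment: 1× n (aromatic, D2) → no; 4× c (aromatic, D3) → no; 1× c (aromatic, D2) → match; 2× C (D2) → match; 1× N (D1) → no; 1× S (D2) → no; 3× C (D1) → no; 1× C (D3) → no; 1× O (D1) → no; 1× O (D2) → no.
Summing the matching environments: 1 + 2 = 3 matching atoms.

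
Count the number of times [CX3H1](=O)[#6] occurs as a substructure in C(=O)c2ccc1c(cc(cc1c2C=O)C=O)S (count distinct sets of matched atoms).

[CX3H1](=O)[#6] is the SMARTS for an aldehyde: an sp2 carbon with one H, double-bonded to O and single-bonded to carbon.
The molecule carries 3 separate instances of an aldehyde (-CHO) meeting every constraint; each maps to a distinct set of atoms, giving 3 matches.

3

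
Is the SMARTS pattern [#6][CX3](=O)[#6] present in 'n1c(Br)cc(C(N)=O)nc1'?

The pattern [#6][CX3](=O)[#6] describes a carbonyl carbon (no H) flanked by two carbons — a ketone.
The closest candidate here is a primary amide (-C(=O)NH2), but one neighbour of the carbonyl carbon is N, not C. No other fragment satisfies the full query, so there is no match.

No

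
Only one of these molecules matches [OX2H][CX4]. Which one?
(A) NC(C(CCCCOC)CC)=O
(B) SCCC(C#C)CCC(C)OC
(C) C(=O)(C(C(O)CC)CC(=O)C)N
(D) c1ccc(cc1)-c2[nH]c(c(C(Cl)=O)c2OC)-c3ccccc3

[OX2H][CX4] describes a hydroxyl oxygen bound to an sp3 (X4) carbon (an aliphatic alcohol).
(A) has a methoxy ether (-OCH3) but the oxygen has H0 (ether), not H1.
(B) has a methoxy ether (-OCH3) but the oxygen has H0 (ether), not H1.
(C) contains a hydroxyl group (-OH), which satisfies every atom and bond constraint.
(D) has a methoxy ether (-OCH3) but the oxygen has H0 (ether), not H1.
So the answer is (C).

C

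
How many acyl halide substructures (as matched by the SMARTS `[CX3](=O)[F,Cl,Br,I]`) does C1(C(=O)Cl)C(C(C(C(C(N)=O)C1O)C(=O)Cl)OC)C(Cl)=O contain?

[CX3](=O)[F,Cl,Br,I] is the SMARTS for an acyl halide: a carbonyl carbon bonded to a halogen.
The molecule carries 3 separate instances of an acyl chloride (-C(=O)Cl) meeting every constraint; each maps to a distinct set of atoms, giving 3 matches.

3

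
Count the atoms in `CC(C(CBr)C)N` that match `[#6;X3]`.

Check the 7 heavy atoms by environment: 5× C (X4) → no; 1× Br (X1) → no; 1× N (X3) → no.
No environment satisfies the query, so 0 matching atoms.

0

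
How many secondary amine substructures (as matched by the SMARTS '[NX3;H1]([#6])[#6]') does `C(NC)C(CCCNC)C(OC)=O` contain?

2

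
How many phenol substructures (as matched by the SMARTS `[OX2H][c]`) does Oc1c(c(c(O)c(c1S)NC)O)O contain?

[OX2H][c] is the SMARTS for a phenol: a hydroxyl oxygen attached to an aromatic carbon.
The molecule carries 4 separate instances of a hydroxyl group (-OH) meeting every constraint; each maps to a distinct set of atoms, giving 4 matches.

4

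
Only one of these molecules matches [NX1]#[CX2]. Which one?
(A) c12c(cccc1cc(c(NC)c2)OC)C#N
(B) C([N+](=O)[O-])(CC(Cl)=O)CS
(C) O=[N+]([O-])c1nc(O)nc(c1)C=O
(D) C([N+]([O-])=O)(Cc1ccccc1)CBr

[NX1]#[CX2] describes a nitrogen triple-bonded to a two-connected carbon (a nitrile).
(A) contains a nitrile (-C#N), which satisfies every atom and bond constraint.
(B) has a nitro group (-[N+](=O)[O-]) but there is no C#N triple bond.
(C) has a nitro group (-[N+](=O)[O-]) but there is no C#N triple bond.
(D) has a nitro group (-[N+](=O)[O-]) but there is no C#N triple bond.
So the answer is (A).

A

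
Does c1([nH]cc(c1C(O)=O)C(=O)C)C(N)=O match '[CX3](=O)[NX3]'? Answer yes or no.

The pattern [CX3](=O)[NX3] describes a carbonyl carbon bonded to a trivalent nitrogen — an amide.
The molecule carries a primary amide (-C(=O)NH2), whose atoms satisfy every constraint of the query, so the pattern matches.

Yes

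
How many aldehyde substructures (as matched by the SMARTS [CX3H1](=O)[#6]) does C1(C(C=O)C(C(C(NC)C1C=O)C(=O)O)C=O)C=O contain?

4

[CX3H1](=O)[#6] is the SMARTS for an aldehyde: an sp2 carbon with one H, double-bonded to O and single-bonded to carbon.
The molecule carries 4 separate instances of an aldehyde (-CHO) meeting every constraint; each maps to a distinct set of atoms, giving 4 matches.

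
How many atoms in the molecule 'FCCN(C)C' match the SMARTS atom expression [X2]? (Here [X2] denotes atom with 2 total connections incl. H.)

0

The query [X2] means: any atom with exactly two total connections (bonds + H).
Check the 6 heavy atoms by environment: 4× C (X4) → no; 1× N (X3) → no; 1× F (X1) → no.
No environment satisfies the query, so 0 matching atoms.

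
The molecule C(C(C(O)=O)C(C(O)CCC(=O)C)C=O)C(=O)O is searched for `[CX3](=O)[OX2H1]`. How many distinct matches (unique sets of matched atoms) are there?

2

[CX3](=O)[OX2H1] is the SMARTS for a carboxylic acid: an sp2 carbon double-bonded to O and single-bonded to an -OH oxygen.
The molecule carries 2 separate instances of a carboxylic acid group (-C(=O)OH) meeting every constraint; each maps to a distinct set of atoms, giving 2 matches.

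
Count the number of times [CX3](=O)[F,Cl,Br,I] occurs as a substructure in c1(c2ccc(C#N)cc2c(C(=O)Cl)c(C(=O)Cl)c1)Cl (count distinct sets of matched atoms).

2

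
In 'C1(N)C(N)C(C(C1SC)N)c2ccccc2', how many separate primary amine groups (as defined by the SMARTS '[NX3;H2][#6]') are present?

3

[NX3;H2][#6] is the SMARTS for a primary amine: a trivalent nitrogen with two H attached to carbon.
The molecule carries 3 separate instances of a primary amino group (-NH2) meeting every constraint; each maps to a distinct set of atoms, giving 3 matches.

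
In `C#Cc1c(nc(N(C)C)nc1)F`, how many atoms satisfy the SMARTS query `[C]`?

The query [C] means: uppercase C matches aliphatic (non-aromatic) carbon only.
Check the 12 heavy atoms by environment: 2× n (aromatic) → no; 4× c (aromatic) → no; 4× C → match; 1× F → no; 1× N → no.
That gives 4 matching atoms.

4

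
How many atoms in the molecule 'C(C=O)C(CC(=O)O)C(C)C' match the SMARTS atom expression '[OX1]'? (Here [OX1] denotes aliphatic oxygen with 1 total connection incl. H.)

2

Check the 11 heavy atoms by environment: 6× C (X4) → no; 2× C (X3) → no; 2× O (X1) → match; 1× O (X2) → no.
That gives 2 matching atoms.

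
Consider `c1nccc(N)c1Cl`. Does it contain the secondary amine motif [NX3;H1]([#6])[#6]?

No

The pattern [NX3;H1]([#6])[#6] describes a trivalent nitrogen with one H, bonded to two carbons — a secondary amine.
The closest candidate here is a primary amino group (-NH2), but the nitrogen has H2 and only one carbon neighbour. No other fragment satisfies the full query, so there is no match.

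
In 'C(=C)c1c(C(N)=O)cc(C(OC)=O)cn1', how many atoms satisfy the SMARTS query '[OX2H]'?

0

The query [OX2H] means: aliphatic oxygen with two connections, one of which is H — an -OH oxygen.
Check the 15 heavy atoms by environment: 1× n (aromatic, H0, X2) → no; 2× c (aromatic, H1, X3) → no; 3× c (aromatic, H0, X3) → no; 1× C (H1, X3) → no; 1× C (H2, X3) → no; 2× C (H0, X3) → no; 2× O (H0, X1) → no; 1× O (H0, X2) → no; 1× C (H3, X4) → no; 1× N (H2, X3) → no.
No environment satisfies the query, so 0 matching atoms.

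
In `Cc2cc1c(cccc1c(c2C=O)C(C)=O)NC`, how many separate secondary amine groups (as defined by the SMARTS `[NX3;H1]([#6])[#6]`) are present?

1

[NX3;H1]([#6])[#6] is the SMARTS for a secondary amine: a trivalent nitrogen with one H, bonded to two carbons.
Exactly one fragment in the molecule meets all constraints, giving 1 match.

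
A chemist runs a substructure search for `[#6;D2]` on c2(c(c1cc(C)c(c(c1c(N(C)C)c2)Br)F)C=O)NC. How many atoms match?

3

Check the 20 heavy atoms by environment: 8× c (aromatic, D3) → no; 2× c (aromatic, D2) → match; 1× N (D2) → no; 4× C (D1) → no; 1× N (D3) → no; 1× Br (D1) → no; 1× F (D1) → no; 1× C (D2) → match; 1× O (D1) → no.
Summing the matching environments: 2 + 1 = 3 matching atoms.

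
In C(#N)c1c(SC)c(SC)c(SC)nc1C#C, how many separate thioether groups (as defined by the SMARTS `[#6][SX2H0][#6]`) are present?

[#6][SX2H0][#6] is the SMARTS for a thioether: an aliphatic sulfur bridging two carbons with no H on the sulfur.
The molecule carries 3 separate instances of a methylthio ether (-SCH3) meeting every constraint; each maps to a distinct set of atoms, giving 3 matches.

3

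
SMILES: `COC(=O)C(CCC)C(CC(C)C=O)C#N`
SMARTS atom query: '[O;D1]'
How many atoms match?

2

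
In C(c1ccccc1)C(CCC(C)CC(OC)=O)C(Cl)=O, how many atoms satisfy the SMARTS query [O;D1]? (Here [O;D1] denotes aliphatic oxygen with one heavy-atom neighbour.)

The query [O;D1] means: aliphatic oxygen bonded to exactly one heavy atom.
Check the 20 heavy atoms by environment: 4× C (D2) → no; 4× C (D3) → no; 2× O (D1) → match; 1× O (D2) → no; 2× C (D1) → no; 1× c (aromatic, D3) → no; 5× c (aromatic, D2) → no; 1× Cl (D1) → no.
That gives 2 matching atoms.

2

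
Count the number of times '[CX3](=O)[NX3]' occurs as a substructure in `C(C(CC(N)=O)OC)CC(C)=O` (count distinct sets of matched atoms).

1

[CX3](=O)[NX3] is the SMARTS for an amide: a carbonyl carbon bonded to a trivalent nitrogen.
Exactly one fragment in the molecule meets all constraints, giving 1 match.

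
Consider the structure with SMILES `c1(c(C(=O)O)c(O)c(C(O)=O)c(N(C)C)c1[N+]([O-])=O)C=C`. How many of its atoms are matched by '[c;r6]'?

The query [c;r6] means: aromatic carbon that belongs to a six-membered ring.
Check the 21 heavy atoms by environment: 6× c (aromatic, in 6-ring) → match; 6× C (acyclic) → no; 1× N (charge +1, acyclic) → no; 1× O (charge -1, acyclic) → no; 6× O (acyclic) → no; 1× N (acyclic) → no.
That gives 6 matching atoms.

6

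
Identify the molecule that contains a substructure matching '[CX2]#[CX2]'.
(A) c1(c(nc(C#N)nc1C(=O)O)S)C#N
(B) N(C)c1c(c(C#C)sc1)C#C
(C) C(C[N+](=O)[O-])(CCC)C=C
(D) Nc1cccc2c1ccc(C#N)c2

[CX2]#[CX2] describes a carbon-carbon triple bond (an alkyne).
(A) has a nitrile (-C#N) but the triple bond is C#N, not C#C.
(B) contains an ethynyl group (-C#CH), which satisfies every atom and bond constraint.
(C) has a vinyl group (-CH=CH2) but the C=C is a double bond; both carbons are CX3, not CX2.
(D) has a nitrile (-C#N) but the triple bond is C#N, not C#C.
So the answer is (B).

B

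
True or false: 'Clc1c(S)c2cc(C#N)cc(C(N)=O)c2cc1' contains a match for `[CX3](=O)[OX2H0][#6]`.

The pattern [CX3](=O)[OX2H0][#6] describes a carbonyl carbon bonded to an oxygen that is itself bonded to carbon (no H on that O) — an ester.
The closest candidate here is a primary amide (-C(=O)NH2), but the carbonyl is bonded to N, not to an O-C linkage. No other fragment satisfies the full query, so there is no match.

False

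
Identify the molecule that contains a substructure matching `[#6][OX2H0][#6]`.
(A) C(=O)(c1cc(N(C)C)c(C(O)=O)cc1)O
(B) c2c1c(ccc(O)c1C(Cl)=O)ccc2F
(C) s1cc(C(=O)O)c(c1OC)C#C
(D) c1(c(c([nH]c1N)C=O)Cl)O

C

[#6][OX2H0][#6] describes an aliphatic oxygen bridging two carbons with no H on the oxygen (an ether).
(A) has a carboxylic acid group (-C(=O)OH) but the -OH oxygen has H1; the =O is OX1, not OX2.
(B) has a hydroxyl group (-OH) but the oxygen has H1, not H0 bridging two carbons.
(C) contains a methoxy ether (-OCH3), which satisfies every atom and bond constraint.
(D) has a hydroxyl group (-OH) but the oxygen has H1, not H0 bridging two carbons.
So the answer is (C).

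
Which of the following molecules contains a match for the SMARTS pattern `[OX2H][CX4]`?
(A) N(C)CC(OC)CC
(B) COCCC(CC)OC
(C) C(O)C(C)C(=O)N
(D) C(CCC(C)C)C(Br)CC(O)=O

C

[OX2H][CX4] describes a hydroxyl oxygen bound to an sp3 (X4) carbon (an aliphatic alcohol).
(A) has a methoxy ether (-OCH3) but the oxygen has H0 (ether), not H1.
(B) has a methoxy ether (-OCH3) but the oxygen has H0 (ether), not H1.
(C) contains a hydroxyl group (-OH), which satisfies every atom and bond constraint.
(D) has a carboxylic acid group (-C(=O)OH) but the -OH is on a CX3 carbonyl carbon, not a CX4 carbon.
So the answer is (C).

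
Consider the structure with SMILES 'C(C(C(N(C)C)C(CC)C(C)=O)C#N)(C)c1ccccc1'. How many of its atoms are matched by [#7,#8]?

The query [#7,#8] means: nitrogen or oxygen (comma = OR).
Check the 21 heavy atoms by environment: 12× C → no; 2× N → match; 1× O → match; 6× c (aromatic) → no.
Summing the matching environments: 2 + 1 = 3 matching atoms.

3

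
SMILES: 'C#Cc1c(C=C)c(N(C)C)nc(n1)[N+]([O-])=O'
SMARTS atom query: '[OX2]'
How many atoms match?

0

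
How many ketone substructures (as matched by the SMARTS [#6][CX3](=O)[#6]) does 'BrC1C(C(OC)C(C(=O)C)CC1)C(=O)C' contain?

2

[#6][CX3](=O)[#6] is the SMARTS for a ketone: a carbonyl carbon (no H) flanked by two carbons.
The molecule carries 2 separate instances of an acetyl/ketone group (-C(=O)CH3) meeting every constraint; each maps to a distinct set of atoms, giving 2 matches.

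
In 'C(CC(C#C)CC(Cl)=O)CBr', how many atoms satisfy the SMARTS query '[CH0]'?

Check the 11 heavy atoms by environment: 4× C (H2) → no; 2× C (H1) → no; 2× C (H0) → match; 1× O (H0) → no; 1× Cl (H0) → no; 1× Br (H0) → no.
That gives 2 matching atoms.

2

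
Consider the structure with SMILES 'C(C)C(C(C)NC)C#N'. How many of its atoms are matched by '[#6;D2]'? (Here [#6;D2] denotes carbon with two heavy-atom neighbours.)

Check the 9 heavy atoms by environment: 3× C (D1) → no; 2× C (D3) → no; 2× C (D2) → match; 1× N (D2) → no; 1× N (D1) → no.
That gives 2 matching atoms.

2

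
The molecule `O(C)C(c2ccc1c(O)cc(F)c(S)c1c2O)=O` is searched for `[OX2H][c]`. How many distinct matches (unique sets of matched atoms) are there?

2

[OX2H][c] is the SMARTS for a phenol: a hydroxyl oxygen attached to an aromatic carbon.
The molecule carries 2 separate instances of a hydroxyl group (-OH) meeting every constraint; each maps to a distinct set of atoms, giving 2 matches.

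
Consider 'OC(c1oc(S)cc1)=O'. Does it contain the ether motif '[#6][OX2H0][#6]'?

No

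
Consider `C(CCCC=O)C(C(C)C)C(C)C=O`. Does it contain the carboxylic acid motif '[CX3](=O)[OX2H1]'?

No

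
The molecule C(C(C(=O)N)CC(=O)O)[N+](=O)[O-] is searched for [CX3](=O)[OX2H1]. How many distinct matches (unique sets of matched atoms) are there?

1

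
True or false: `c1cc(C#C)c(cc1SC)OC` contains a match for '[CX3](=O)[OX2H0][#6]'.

The pattern [CX3](=O)[OX2H0][#6] describes a carbonyl carbon bonded to an oxygen that is itself bonded to carbon (no H on that O) — an ester.
The closest candidate here is a methoxy ether (-OCH3), but the ether oxygen is not adjacent to a C=O carbon. No other fragment satisfies the full query, so there is no match.

False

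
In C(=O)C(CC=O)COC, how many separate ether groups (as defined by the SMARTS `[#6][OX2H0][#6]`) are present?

1

[#6][OX2H0][#6] is the SMARTS for an ether: an aliphatic oxygen bridging two carbons with no H on the oxygen.
Exactly one fragment in the molecule meets all constraints, giving 1 match.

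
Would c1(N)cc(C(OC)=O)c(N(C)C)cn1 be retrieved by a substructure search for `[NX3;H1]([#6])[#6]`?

The pattern [NX3;H1]([#6])[#6] describes a trivalent nitrogen with one H, bonded to two carbons — a secondary amine.
The closest candidate here is a dimethylamino group (-N(CH3)2), but the nitrogen has H0, not H1. No other fragment satisfies the full query, so there is no match.

No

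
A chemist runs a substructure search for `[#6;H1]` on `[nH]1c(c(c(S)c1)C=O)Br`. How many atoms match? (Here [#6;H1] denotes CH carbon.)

2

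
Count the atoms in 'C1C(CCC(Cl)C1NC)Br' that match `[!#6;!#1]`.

3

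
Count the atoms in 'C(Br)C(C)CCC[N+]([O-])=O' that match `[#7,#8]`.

3

The query [#7,#8] means: nitrogen or oxygen (comma = OR).
Check the 10 heavy atoms by environment: 6× C → no; 1× Br → no; 1× N (charge +1) → match; 1× O (charge -1) → match; 1× O → match.
Summing the matching environments: 1 + 1 + 1 = 3 matching atoms.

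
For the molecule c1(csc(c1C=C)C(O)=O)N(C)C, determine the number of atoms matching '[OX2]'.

1

The query [OX2] means: aliphatic oxygen with two total connections — ether, hydroxyl, or ester single-bond O.
Check the 13 heavy atoms by environment: 1× s (aromatic, X2) → no; 4× c (aromatic, X3) → no; 1× N (X3) → no; 2× C (X4) → no; 3× C (X3) → no; 1× O (X1) → no; 1× O (X2) → match.
That gives 1 matching atom.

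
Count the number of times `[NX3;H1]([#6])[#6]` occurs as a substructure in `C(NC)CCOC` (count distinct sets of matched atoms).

1

[NX3;H1]([#6])[#6] is the SMARTS for a secondary amine: a trivalent nitrogen with one H, bonded to two carbons.
Exactly one fragment in the molecule meets all constraints, giving 1 match.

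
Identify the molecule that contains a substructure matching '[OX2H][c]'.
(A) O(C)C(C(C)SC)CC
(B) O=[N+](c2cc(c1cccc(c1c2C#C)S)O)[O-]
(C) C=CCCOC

[OX2H][c] describes a hydroxyl oxygen attached to an aromatic carbon (a phenol).
(A) has a methoxy ether (-OCH3) but the oxygen has H0, not H1.
(B) contains a hydroxyl group (-OH), which satisfies every atom and bond constraint.
(C) has a methoxy ether (-OCH3) but the oxygen has H0, not H1.
So the answer is (B).

B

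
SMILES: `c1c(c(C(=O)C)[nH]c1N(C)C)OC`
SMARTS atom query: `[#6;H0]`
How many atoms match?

4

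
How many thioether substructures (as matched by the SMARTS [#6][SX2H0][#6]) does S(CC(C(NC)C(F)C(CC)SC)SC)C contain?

[#6][SX2H0][#6] is the SMARTS for a thioether: an aliphatic sulfur bridging two carbons with no H on the sulfur.
The molecule carries 3 separate instances of a methylthio ether (-SCH3) meeting every constraint; each maps to a distinct set of atoms, giving 3 matches.

3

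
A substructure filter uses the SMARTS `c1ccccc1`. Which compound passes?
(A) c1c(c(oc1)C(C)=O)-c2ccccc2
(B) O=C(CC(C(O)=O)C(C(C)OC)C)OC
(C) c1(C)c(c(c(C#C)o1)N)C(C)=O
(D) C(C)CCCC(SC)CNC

A

c1ccccc1 describes six aromatic carbons in a ring (a benzene ring).
(A) contains a phenyl ring, which satisfies every atom and bond constraint.
(B) has a methyl group (-CH3) but no six-membered all-carbon aromatic ring is present.
(C) has a methyl group (-CH3) but no six-membered all-carbon aromatic ring is present.
(D) has a methyl group (-CH3) but no six-membered all-carbon aromatic ring is present.
So the answer is (A).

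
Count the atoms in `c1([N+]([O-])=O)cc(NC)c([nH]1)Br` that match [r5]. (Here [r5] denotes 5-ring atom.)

5

The query [r5] means: r5 matches atoms in a five-membered ring.
Check the 11 heavy atoms by environment: 1× n (aromatic, in 5-ring) → match; 4× c (aromatic, in 5-ring) → match; 1× N (acyclic) → no; 1× C (acyclic) → no; 1× Br (acyclic) → no; 1× N (charge +1, acyclic) → no; 1× O (charge -1, acyclic) → no; 1× O (acyclic) → no.
Summing the matching environments: 1 + 4 = 5 matching atoms.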